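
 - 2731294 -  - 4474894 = 1743600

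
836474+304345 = 1140819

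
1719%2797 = 1719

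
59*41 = 2419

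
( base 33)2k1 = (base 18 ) 8dd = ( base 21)694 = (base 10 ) 2839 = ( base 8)5427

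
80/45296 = 5/2831 = 0.00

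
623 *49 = 30527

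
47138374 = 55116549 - 7978175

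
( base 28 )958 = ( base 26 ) ah2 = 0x1C24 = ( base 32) 714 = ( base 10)7204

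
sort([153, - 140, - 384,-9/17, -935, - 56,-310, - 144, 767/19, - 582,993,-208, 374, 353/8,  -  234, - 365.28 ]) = [- 935,-582, - 384,-365.28, - 310, - 234,  -  208, - 144 , -140,- 56, -9/17,767/19, 353/8, 153, 374,993] 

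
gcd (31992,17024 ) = 8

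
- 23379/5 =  - 23379/5 = - 4675.80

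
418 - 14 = 404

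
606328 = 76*7978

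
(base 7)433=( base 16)dc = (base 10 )220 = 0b11011100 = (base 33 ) 6M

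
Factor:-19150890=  - 2^1*3^1*5^1*11^1  *131^1*443^1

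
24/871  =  24/871 = 0.03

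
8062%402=22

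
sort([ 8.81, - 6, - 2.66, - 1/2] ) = [- 6 , - 2.66, - 1/2,  8.81 ] 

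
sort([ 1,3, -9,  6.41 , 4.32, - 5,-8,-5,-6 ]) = [-9, - 8,-6, - 5, - 5, 1,3, 4.32,  6.41 ]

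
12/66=2/11  =  0.18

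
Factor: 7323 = 3^1*2441^1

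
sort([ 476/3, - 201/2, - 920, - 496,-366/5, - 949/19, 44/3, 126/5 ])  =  [-920, - 496, - 201/2, - 366/5,-949/19,  44/3, 126/5, 476/3 ]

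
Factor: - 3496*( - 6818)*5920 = 141107509760 = 2^9*5^1*7^1 *19^1*23^1*37^1 * 487^1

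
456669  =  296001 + 160668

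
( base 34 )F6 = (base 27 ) J3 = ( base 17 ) 1d6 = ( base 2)1000000100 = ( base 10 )516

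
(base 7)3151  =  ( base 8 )2132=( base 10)1114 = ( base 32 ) 12q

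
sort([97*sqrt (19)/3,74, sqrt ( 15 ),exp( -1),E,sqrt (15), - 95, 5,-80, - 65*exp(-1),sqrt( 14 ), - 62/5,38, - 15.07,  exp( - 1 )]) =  [  -  95,-80, - 65*exp( - 1 ),-15.07, - 62/5,exp(-1),exp( -1),E,sqrt( 14),sqrt( 15 ),sqrt( 15),5 , 38, 74,97*sqrt(19) /3 ] 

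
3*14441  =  43323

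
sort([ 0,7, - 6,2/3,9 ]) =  [  -  6,0,2/3,7, 9]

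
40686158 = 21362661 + 19323497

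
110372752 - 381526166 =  - 271153414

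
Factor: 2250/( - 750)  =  - 3 = - 3^1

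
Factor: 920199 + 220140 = 3^1*593^1*641^1 = 1140339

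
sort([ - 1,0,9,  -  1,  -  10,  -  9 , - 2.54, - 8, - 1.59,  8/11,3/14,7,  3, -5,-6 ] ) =[ - 10, - 9, - 8, - 6, - 5, - 2.54, -1.59, - 1,-1, 0,3/14,8/11, 3 , 7, 9] 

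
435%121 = 72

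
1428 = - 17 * (-84) 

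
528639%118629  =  54123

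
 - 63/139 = -1+76/139 = -0.45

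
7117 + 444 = 7561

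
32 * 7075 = 226400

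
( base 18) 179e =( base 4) 2001110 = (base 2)10000001010100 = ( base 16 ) 2054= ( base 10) 8276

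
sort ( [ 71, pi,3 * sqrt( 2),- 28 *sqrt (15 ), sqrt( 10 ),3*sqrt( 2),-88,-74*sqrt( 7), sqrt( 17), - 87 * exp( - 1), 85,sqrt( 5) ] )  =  [ - 74 * sqrt ( 7),-28*sqrt( 15), - 88,- 87*exp(  -  1), sqrt(5),pi, sqrt( 10),sqrt( 17), 3*sqrt( 2),3*sqrt( 2), 71, 85] 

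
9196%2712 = 1060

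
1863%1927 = 1863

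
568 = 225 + 343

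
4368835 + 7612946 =11981781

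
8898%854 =358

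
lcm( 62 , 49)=3038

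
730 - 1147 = -417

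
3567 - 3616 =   -  49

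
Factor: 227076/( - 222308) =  - 3^1*127^1*373^( - 1 ) = -  381/373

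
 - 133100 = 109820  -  242920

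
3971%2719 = 1252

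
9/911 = 9/911 = 0.01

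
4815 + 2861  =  7676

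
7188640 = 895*8032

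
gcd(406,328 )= 2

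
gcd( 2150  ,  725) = 25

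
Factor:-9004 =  - 2^2 *2251^1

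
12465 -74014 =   -  61549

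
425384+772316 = 1197700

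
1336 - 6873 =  - 5537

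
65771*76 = 4998596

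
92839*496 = 46048144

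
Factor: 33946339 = 7^1*4849477^1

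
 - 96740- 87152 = - 183892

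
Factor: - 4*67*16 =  - 2^6*67^1 = - 4288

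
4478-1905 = 2573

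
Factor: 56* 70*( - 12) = - 47040  =  - 2^6*3^1*5^1*7^2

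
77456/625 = 77456/625 = 123.93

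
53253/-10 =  - 53253/10 = -5325.30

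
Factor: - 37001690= -2^1 * 5^1*11^1*17^1 * 47^1*421^1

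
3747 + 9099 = 12846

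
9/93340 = 9/93340 = 0.00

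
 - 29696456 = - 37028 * 802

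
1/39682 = 1/39682 = 0.00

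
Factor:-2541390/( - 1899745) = 508278/379949 = 2^1*3^1*97^( - 1 ) * 3917^( - 1 ) * 84713^1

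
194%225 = 194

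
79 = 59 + 20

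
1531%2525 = 1531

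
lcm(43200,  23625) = 1512000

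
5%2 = 1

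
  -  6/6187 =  - 6/6187 = - 0.00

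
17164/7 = 2452 = 2452.00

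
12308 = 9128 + 3180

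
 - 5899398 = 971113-6870511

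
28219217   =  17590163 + 10629054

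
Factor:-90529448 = -2^3*43^1 * 263167^1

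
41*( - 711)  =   - 29151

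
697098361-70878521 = 626219840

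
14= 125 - 111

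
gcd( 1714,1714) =1714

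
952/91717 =952/91717 = 0.01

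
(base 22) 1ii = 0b1110000010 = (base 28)142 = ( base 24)1DA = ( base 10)898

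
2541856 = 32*79433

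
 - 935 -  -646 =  - 289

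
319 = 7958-7639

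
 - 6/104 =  - 1 + 49/52= - 0.06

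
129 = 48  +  81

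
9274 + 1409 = 10683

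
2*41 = 82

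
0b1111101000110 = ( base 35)6iq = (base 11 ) 6019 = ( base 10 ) 8006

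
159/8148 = 53/2716 =0.02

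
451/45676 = 451/45676 = 0.01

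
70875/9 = 7875 = 7875.00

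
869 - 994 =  -125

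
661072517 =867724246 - 206651729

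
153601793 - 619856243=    - 466254450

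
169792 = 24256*7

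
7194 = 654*11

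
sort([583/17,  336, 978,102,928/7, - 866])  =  [-866 , 583/17,  102,  928/7,  336,978 ] 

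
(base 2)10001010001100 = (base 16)228c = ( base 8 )21214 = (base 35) 77o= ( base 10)8844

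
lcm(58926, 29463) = 58926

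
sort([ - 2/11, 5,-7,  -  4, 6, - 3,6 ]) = [-7,-4,- 3,- 2/11,5, 6,6 ]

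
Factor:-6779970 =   -  2^1*3^3 * 5^1*25111^1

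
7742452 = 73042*106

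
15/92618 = 15/92618 = 0.00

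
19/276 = 19/276= 0.07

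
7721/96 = 80+41/96 = 80.43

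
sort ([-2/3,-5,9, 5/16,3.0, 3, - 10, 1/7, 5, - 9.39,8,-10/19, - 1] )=[ - 10, - 9.39,-5,-1, - 2/3,-10/19,1/7, 5/16,3.0, 3, 5,  8,  9 ]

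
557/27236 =557/27236 = 0.02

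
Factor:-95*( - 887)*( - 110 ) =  - 9269150 = -2^1*5^2*11^1*19^1 * 887^1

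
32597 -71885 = -39288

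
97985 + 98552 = 196537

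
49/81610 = 49/81610 = 0.00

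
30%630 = 30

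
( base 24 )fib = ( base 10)9083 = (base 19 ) 1631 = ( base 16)237b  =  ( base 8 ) 21573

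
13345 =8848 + 4497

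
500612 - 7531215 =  - 7030603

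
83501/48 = 1739 + 29/48= 1739.60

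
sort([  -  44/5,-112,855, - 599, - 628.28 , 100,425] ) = [-628.28,-599,-112,-44/5,100,425,855]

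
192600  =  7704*25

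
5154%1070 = 874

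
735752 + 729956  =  1465708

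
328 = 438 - 110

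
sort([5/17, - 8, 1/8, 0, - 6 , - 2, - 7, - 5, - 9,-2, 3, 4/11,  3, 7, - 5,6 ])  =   [ - 9, - 8, - 7 , - 6,-5, - 5,- 2, - 2,0, 1/8,5/17, 4/11, 3, 3,6, 7 ]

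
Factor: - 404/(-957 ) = 2^2*3^ ( - 1 ) * 11^( - 1 ) * 29^(-1 )*101^1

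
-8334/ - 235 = 35 + 109/235 = 35.46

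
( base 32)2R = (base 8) 133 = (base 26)3D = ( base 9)111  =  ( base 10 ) 91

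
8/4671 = 8/4671 = 0.00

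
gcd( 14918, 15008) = 2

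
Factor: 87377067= 3^2* 19^1*227^1*2251^1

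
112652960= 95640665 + 17012295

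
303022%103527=95968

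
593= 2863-2270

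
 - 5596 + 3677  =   -1919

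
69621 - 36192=33429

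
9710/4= 4855/2 = 2427.50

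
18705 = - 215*( - 87 ) 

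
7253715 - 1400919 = 5852796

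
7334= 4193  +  3141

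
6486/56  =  3243/28 =115.82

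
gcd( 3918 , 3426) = 6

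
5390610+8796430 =14187040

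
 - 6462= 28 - 6490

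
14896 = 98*152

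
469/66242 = 469/66242= 0.01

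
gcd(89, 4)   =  1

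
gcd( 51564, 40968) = 12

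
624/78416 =3/377 = 0.01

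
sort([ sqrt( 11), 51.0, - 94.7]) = [ - 94.7,sqrt(11), 51.0]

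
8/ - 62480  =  -1/7810  =  - 0.00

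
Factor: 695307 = 3^1*53^1 * 4373^1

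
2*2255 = 4510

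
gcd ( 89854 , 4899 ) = 1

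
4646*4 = 18584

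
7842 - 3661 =4181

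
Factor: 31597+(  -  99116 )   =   - 251^1*269^1 = - 67519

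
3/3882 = 1/1294 = 0.00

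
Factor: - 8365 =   -  5^1 * 7^1*239^1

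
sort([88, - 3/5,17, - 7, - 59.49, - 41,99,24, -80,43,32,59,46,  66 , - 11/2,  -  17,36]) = [ - 80, - 59.49,-41,- 17, - 7, - 11/2,  -  3/5, 17,24,32, 36,43, 46,59, 66, 88, 99]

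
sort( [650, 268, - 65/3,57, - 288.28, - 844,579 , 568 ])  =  [ - 844 , - 288.28, - 65/3,57,268,568,579, 650]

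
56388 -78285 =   -  21897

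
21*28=588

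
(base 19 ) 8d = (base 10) 165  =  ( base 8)245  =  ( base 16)A5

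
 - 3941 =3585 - 7526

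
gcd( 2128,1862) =266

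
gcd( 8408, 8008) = 8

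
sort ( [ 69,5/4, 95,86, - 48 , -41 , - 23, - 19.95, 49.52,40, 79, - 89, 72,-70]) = [- 89, - 70 , - 48, - 41, - 23,-19.95,5/4, 40, 49.52, 69, 72, 79 , 86, 95 ]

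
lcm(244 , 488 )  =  488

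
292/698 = 146/349 = 0.42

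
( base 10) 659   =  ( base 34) jd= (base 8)1223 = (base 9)812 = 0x293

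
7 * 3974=27818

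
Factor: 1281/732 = 2^(  -  2 )*7^1 = 7/4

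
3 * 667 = 2001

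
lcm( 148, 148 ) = 148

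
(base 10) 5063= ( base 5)130223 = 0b1001111000111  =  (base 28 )6cn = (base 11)3893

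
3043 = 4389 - 1346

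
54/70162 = 27/35081 = 0.00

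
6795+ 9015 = 15810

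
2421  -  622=1799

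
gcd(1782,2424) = 6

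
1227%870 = 357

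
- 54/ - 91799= 54/91799 = 0.00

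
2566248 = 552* 4649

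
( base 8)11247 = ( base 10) 4775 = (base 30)595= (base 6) 34035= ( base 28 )62F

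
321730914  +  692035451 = 1013766365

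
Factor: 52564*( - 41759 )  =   - 2^2*17^1*773^1*41759^1=   -2195020076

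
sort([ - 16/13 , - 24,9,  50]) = [-24, - 16/13 , 9,50 ] 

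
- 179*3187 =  - 570473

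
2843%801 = 440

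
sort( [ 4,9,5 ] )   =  [ 4,  5,9 ] 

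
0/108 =0= 0.00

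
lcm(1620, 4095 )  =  147420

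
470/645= 94/129  =  0.73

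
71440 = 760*94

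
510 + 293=803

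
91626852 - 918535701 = - 826908849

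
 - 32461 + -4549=- 37010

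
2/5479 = 2/5479 = 0.00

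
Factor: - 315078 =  - 2^1 * 3^1*17^1 *3089^1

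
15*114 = 1710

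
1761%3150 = 1761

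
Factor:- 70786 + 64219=- 3^1*11^1*199^1=- 6567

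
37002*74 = 2738148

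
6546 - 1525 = 5021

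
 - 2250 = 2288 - 4538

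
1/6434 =1/6434  =  0.00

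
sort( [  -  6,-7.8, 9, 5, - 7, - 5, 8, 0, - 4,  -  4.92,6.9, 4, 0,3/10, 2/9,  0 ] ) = [ - 7.8, - 7 , - 6, - 5,-4.92, - 4, 0, 0, 0,2/9,3/10,4, 5, 6.9, 8, 9 ] 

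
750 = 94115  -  93365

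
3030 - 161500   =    -  158470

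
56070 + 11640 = 67710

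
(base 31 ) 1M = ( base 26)21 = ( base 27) 1Q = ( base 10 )53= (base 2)110101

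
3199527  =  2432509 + 767018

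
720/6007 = 720/6007 = 0.12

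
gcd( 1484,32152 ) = 4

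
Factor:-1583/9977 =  - 11^( - 1 )*907^( - 1 ) * 1583^1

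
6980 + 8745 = 15725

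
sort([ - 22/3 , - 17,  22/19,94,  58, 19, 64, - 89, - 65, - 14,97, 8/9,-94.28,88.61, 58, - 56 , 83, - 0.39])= [ - 94.28, - 89,-65  , - 56,- 17, - 14,-22/3, - 0.39, 8/9 , 22/19, 19 , 58,  58 , 64,83,88.61,  94,  97 ]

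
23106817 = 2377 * 9721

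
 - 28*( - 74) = 2072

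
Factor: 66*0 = 0^1 = 0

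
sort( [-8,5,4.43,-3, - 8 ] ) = [ - 8,-8, - 3,4.43, 5 ] 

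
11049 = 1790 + 9259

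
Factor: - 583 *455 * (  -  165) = 43768725 = 3^1 *5^2*7^1*11^2*13^1 * 53^1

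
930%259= 153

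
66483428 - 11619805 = 54863623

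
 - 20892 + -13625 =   -  34517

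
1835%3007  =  1835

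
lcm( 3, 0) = 0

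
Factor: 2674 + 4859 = 7533=3^5*31^1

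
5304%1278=192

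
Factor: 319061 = 319061^1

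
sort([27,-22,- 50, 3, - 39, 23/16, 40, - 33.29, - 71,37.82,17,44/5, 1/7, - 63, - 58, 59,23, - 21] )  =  [ - 71, - 63, - 58, -50, - 39,-33.29, - 22, - 21 , 1/7, 23/16, 3,  44/5,17, 23,27,37.82 , 40, 59 ] 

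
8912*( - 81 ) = -721872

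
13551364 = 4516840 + 9034524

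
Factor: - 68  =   -2^2 * 17^1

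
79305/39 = 2033 + 6/13 = 2033.46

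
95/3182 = 95/3182= 0.03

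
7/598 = 7/598 = 0.01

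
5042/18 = 2521/9 = 280.11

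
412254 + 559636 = 971890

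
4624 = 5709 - 1085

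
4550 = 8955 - 4405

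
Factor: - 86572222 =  - 2^1*11^1*  3935101^1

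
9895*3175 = 31416625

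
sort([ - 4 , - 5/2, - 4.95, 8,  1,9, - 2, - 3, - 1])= [-4.95, -4, - 3, - 5/2, - 2 , - 1, 1,  8, 9]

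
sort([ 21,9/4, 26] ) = [ 9/4 , 21, 26]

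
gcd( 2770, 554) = 554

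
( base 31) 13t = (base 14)575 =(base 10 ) 1083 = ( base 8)2073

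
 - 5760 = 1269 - 7029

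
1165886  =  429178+736708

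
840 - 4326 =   -  3486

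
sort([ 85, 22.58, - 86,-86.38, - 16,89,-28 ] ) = [-86.38, - 86, - 28, - 16,  22.58,85,89 ]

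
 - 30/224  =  -15/112 = - 0.13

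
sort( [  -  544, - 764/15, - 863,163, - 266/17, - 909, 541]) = [ - 909, - 863,-544, - 764/15,  -  266/17,163,541 ]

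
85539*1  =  85539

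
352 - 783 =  - 431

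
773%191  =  9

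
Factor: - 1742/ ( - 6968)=1/4 = 2^( - 2)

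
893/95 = 9 + 2/5 = 9.40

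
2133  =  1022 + 1111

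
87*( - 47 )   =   - 4089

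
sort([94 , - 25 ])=[ - 25, 94]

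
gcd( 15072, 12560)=2512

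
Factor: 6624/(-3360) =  - 69/35 = -3^1*5^ (  -  1)*7^ ( - 1 )*23^1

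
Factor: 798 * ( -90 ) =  - 2^2*3^3*  5^1*7^1 * 19^1 = - 71820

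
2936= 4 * 734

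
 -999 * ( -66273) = 66206727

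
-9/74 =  -1 + 65/74 = -0.12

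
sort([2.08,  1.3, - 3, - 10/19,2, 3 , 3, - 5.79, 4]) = [ - 5.79, - 3 , - 10/19, 1.3, 2, 2.08,  3,3, 4]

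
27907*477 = 13311639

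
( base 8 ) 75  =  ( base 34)1R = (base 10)61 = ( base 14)45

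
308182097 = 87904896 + 220277201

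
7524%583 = 528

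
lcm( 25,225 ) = 225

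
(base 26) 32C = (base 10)2092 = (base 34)1ri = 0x82C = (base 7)6046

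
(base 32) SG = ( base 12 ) 640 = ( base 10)912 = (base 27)16L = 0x390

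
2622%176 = 158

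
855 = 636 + 219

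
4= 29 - 25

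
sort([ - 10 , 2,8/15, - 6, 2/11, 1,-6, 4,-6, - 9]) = [ - 10, - 9, - 6, - 6,- 6,  2/11, 8/15, 1, 2,4 ] 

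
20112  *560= 11262720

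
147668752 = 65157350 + 82511402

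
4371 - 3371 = 1000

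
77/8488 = 77/8488 = 0.01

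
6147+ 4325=10472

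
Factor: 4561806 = 2^1*3^1 * 760301^1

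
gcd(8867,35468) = 8867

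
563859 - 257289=306570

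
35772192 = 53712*666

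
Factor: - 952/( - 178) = 476/89 = 2^2*7^1*17^1*89^(-1)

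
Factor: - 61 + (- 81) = - 142 = - 2^1 * 71^1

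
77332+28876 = 106208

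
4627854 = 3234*1431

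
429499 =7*61357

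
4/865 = 4/865 = 0.00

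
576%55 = 26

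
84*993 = 83412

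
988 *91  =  89908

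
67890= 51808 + 16082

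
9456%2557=1785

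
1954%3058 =1954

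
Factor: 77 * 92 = 2^2*7^1*11^1 * 23^1 =7084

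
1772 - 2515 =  - 743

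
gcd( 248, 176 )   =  8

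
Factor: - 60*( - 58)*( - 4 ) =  - 13920 = -  2^5  *3^1*5^1*29^1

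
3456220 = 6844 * 505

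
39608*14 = 554512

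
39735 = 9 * 4415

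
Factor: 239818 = 2^1*19^1  *  6311^1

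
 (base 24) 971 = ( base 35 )4CX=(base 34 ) 4LF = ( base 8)12351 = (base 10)5353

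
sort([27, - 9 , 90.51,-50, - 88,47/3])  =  [-88,- 50,-9, 47/3,  27, 90.51 ] 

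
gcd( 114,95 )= 19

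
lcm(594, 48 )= 4752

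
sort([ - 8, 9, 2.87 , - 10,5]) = [ - 10, - 8, 2.87,5,  9] 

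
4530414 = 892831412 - 888300998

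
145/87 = 5/3 = 1.67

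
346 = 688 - 342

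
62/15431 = 62/15431 = 0.00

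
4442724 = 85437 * 52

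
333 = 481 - 148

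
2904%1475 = 1429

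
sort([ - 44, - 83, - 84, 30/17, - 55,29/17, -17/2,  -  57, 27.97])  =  [- 84, -83 , - 57,-55, - 44,-17/2 , 29/17, 30/17,27.97]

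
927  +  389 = 1316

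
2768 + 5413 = 8181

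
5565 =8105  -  2540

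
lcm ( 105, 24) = 840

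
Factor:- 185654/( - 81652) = 623/274 = 2^( - 1 ) * 7^1*89^1*137^( - 1) 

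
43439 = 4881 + 38558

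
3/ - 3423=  - 1+1140/1141 = - 0.00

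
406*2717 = 1103102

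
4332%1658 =1016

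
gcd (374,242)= 22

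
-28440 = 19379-47819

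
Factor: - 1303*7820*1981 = - 2^2 * 5^1*7^1*  17^1* 23^1*283^1*1303^1 =- 20185320260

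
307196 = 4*76799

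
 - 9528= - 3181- 6347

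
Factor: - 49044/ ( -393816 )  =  2^ ( - 1) * 67^1*269^( - 1) = 67/538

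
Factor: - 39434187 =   -  3^1*13^1* 953^1*1061^1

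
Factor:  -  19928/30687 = -2^3*3^( - 1) * 47^1*193^ (  -  1) = - 376/579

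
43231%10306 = 2007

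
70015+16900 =86915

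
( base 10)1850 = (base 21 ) 442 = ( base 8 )3472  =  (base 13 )AC4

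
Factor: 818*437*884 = 315999944 =2^3 * 13^1*17^1 * 19^1*  23^1*409^1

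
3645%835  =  305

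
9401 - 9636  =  -235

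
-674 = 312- 986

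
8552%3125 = 2302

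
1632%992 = 640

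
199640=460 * 434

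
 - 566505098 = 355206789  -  921711887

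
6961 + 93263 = 100224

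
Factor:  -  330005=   -  5^1 * 13^1*5077^1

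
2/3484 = 1/1742 = 0.00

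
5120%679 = 367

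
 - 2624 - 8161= - 10785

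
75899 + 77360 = 153259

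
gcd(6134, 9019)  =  1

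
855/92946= 285/30982 = 0.01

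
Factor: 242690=2^1*5^1*7^1*3467^1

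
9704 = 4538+5166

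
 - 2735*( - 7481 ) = 20460535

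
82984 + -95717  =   - 12733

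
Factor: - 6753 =-3^1 * 2251^1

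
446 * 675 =301050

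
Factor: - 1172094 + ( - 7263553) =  - 8435647 = - 11^1*766877^1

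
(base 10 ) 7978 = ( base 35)6HX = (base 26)bkm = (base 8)17452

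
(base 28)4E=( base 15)86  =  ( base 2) 1111110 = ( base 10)126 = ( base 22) 5g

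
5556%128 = 52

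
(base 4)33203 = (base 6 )4335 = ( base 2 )1111100011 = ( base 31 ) 113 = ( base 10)995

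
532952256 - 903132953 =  - 370180697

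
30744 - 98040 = - 67296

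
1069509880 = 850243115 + 219266765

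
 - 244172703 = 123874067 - 368046770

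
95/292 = 95/292 = 0.33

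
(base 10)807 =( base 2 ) 1100100111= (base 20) 207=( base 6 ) 3423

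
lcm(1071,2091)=43911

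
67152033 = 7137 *9409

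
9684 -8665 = 1019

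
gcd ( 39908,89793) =9977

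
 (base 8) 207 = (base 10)135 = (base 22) 63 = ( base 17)7g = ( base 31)4B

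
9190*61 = 560590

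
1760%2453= 1760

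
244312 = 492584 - 248272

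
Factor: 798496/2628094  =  2^4*7^( - 1)*24953^1*187721^ ( - 1)=399248/1314047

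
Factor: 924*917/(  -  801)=-2^2*3^(-1 )*7^2*11^1 * 89^(-1 )*131^1=-282436/267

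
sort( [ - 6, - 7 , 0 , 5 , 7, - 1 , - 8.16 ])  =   [ - 8.16 , - 7 ,-6, - 1, 0,5, 7] 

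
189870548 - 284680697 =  - 94810149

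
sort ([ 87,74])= [ 74, 87 ] 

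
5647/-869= - 5647/869 = - 6.50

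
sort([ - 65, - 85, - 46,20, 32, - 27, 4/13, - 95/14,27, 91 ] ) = [ - 85, - 65, - 46, - 27, -95/14,  4/13 , 20,  27, 32, 91 ] 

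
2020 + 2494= 4514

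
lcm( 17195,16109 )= 1530355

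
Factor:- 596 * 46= - 27416=- 2^3*23^1* 149^1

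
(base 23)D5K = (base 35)5pc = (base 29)89N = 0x1b64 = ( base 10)7012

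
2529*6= 15174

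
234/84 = 2 + 11/14 = 2.79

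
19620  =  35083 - 15463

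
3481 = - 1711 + 5192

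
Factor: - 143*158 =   -  2^1*11^1*13^1*79^1 = - 22594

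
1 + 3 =4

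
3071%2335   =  736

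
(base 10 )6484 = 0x1954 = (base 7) 24622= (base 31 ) 6n5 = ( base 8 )14524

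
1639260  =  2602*630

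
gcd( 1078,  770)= 154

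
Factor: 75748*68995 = 2^2*5^1 * 29^1*653^1*13799^1 = 5226233260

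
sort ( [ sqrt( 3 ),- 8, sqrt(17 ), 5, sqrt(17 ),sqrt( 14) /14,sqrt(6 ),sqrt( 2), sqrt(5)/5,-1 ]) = [-8,-1,sqrt(14)/14, sqrt( 5)/5, sqrt( 2), sqrt( 3 ),sqrt ( 6), sqrt(17), sqrt(17), 5] 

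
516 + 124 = 640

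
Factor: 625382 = 2^1*47^1 * 6653^1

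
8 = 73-65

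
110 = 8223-8113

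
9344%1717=759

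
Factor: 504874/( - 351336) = -2^( - 2)*3^ (-1 )*41^1*47^1*131^1*14639^( -1 ) =-252437/175668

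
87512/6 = 43756/3 = 14585.33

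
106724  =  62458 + 44266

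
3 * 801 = 2403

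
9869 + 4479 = 14348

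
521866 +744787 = 1266653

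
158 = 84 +74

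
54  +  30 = 84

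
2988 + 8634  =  11622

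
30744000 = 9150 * 3360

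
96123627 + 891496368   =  987619995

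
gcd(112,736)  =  16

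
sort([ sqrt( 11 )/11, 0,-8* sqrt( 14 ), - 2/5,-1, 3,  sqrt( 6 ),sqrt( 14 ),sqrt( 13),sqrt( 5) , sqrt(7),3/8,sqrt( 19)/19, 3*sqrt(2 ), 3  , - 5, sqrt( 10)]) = [ - 8 * sqrt( 14),  -  5, - 1, - 2/5,0, sqrt( 19)/19 , sqrt (11 )/11,  3/8,sqrt( 5 ),sqrt( 6 ), sqrt( 7), 3, 3,sqrt(10),sqrt (13), sqrt ( 14 ),3*sqrt( 2 ) ]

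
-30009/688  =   - 44+263/688 =-43.62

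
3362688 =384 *8757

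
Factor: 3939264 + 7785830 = 2^1*5862547^1 = 11725094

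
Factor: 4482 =2^1*3^3*83^1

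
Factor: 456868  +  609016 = 2^2*43^1 * 6197^1  =  1065884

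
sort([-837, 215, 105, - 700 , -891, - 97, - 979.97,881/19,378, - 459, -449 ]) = [ - 979.97, - 891,-837, - 700, - 459,  -  449, - 97,881/19,105,  215,378]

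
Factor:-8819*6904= -2^3*863^1 *8819^1 = - 60886376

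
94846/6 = 47423/3 = 15807.67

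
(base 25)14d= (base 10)738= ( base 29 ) PD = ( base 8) 1342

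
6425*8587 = 55171475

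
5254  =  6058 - 804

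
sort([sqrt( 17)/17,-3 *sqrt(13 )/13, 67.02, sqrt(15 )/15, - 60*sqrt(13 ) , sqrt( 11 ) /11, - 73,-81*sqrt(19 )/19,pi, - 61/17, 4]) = [ - 60*sqrt(13 ), - 73 , -81*sqrt( 19 ) /19,-61/17,  -  3* sqrt( 13) /13, sqrt(17)/17,sqrt( 15) /15,sqrt(11 )/11, pi, 4, 67.02]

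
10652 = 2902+7750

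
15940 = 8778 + 7162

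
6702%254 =98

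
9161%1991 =1197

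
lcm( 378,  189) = 378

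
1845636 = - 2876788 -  - 4722424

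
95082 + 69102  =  164184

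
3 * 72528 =217584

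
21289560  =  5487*3880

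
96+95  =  191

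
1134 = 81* 14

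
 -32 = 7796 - 7828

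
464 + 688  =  1152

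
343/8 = 42+7/8=42.88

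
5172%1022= 62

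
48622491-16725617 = 31896874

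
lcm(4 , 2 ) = 4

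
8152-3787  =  4365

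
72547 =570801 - 498254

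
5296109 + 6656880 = 11952989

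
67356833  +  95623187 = 162980020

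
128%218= 128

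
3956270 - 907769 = 3048501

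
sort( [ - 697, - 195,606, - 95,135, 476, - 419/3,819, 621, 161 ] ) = [ - 697,-195, - 419/3,-95,135,161 , 476, 606, 621, 819] 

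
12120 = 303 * 40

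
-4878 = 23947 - 28825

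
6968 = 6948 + 20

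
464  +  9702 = 10166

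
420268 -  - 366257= 786525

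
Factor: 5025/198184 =2^( - 3 )*3^1* 5^2*7^(-1 ) *67^1*3539^( - 1 ) 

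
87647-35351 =52296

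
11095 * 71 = 787745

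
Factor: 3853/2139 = 3^( - 1 )*23^(-1 ) *31^( - 1 ) * 3853^1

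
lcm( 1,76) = 76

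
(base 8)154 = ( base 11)99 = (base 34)36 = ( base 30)3I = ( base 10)108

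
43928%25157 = 18771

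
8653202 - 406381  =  8246821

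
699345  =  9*77705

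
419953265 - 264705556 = 155247709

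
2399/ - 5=-2399/5= - 479.80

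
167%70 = 27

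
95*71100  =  6754500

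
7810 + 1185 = 8995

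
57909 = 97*597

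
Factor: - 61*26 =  - 1586 = - 2^1*13^1*61^1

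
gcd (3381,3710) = 7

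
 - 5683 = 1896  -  7579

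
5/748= 5/748 = 0.01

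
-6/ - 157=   6/157 = 0.04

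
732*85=62220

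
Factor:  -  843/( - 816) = 281/272 = 2^( -4 )*17^( - 1)*281^1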